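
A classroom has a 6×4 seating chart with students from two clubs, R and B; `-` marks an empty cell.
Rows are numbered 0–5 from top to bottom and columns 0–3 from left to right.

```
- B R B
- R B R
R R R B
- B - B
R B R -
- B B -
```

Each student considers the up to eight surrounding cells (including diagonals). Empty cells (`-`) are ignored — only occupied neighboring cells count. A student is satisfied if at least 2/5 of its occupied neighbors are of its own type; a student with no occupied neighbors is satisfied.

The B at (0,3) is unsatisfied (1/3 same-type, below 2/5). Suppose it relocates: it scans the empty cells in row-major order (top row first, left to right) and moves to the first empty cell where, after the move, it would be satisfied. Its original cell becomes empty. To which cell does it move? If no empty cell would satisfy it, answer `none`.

(0,0)

Vacating (0,3). Empty cells in order:
  (0,0): 1/2 same-type → satisfied — stop here.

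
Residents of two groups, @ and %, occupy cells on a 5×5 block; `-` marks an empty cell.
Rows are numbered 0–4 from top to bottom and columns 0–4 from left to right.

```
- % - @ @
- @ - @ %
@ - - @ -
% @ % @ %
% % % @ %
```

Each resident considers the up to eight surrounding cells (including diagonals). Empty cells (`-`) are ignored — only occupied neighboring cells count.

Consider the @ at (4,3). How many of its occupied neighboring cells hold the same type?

1

Occupied neighbors of (4,3): (3,2)=%, (3,3)=@, (3,4)=%, (4,2)=%, (4,4)=%.
Same type (@): 1 of 5.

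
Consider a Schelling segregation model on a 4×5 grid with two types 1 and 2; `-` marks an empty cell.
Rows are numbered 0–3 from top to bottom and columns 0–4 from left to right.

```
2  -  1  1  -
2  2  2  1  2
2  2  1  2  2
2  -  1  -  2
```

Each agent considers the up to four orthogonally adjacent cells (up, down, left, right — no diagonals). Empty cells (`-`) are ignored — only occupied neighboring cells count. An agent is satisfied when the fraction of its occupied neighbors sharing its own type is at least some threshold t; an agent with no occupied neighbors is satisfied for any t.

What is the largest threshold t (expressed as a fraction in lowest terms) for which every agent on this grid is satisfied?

1/4

Row 0: (0,0)2 1/1 · (0,2)1 1/2 · (0,3)1 2/2
Row 1: (1,0)2 3/3 · (1,1)2 3/3 · (1,2)2 1/4 · (1,3)1 1/4 · (1,4)2 1/2
Row 2: (2,0)2 3/3 · (2,1)2 2/3 · (2,2)1 1/4 · (2,3)2 1/3 · (2,4)2 3/3
Row 3: (3,0)2 1/1 · (3,2)1 1/1 · (3,4)2 1/1
The smallest same-type fraction is 1/4 at (1,2), which reduces to 1/4. Any threshold above that leaves this agent unsatisfied.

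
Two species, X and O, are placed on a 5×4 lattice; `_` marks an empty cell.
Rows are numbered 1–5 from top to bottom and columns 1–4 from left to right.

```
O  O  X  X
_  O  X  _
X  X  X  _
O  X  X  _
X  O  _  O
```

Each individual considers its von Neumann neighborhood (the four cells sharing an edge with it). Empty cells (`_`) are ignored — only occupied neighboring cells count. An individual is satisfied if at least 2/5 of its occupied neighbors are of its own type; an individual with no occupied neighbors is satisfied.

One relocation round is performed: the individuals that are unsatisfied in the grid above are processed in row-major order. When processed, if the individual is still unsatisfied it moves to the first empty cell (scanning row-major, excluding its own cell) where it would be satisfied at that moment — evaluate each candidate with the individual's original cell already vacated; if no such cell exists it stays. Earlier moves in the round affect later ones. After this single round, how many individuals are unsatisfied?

Initially unsatisfied (in order): (2,2), (4,1), (5,1), (5,2).
  (2,2) → (2,1).
  (4,1) → (2,2).
  (5,1) → (2,4).
  (5,2) → (4,4).
Resulting grid:
O O X X
O O X X
X X X _
_ X X O
_ _ _ O
All satisfied now.

0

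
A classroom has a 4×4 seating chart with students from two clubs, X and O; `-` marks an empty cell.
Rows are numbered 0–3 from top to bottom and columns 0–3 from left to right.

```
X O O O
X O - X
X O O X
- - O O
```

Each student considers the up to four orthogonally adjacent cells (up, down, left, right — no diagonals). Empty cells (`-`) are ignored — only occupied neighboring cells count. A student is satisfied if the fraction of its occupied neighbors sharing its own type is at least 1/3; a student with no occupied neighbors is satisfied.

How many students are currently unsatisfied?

Row 0: (0,0)X 1/2 ✓ · (0,1)O 2/3 ✓ · (0,2)O 2/2 ✓ · (0,3)O 1/2 ✓
Row 1: (1,0)X 2/3 ✓ · (1,1)O 2/3 ✓ · (1,3)X 1/2 ✓
Row 2: (2,0)X 1/2 ✓ · (2,1)O 2/3 ✓ · (2,2)O 2/3 ✓ · (2,3)X 1/3 ✓
Row 3: (3,2)O 2/2 ✓ · (3,3)O 1/2 ✓
Every one meets the threshold.

0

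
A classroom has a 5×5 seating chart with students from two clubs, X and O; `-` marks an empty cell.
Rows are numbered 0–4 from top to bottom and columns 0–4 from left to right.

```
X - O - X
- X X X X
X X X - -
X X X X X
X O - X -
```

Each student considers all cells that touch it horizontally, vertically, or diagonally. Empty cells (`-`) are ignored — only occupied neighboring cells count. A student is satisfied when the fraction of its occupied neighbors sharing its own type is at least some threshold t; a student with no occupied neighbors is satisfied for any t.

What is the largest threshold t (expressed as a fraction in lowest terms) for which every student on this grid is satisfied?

0/1

(0,0)X 1/1
(0,2)O 0/3
(0,4)X 2/2
(1,1)X 5/6
(1,2)X 4/5
(1,3)X 4/5
(1,4)X 2/2
(2,0)X 4/4
(2,1)X 7/7
(2,2)X 7/7
(3,0)X 4/5
(3,1)X 6/7
(3,2)X 5/6
(3,3)X 4/4
(3,4)X 2/2
(4,0)X 2/3
(4,1)O 0/4
(4,3)X 3/3
The smallest same-type fraction is 0/3 at (0,2), which reduces to 0/1. Any threshold above that leaves this student unsatisfied.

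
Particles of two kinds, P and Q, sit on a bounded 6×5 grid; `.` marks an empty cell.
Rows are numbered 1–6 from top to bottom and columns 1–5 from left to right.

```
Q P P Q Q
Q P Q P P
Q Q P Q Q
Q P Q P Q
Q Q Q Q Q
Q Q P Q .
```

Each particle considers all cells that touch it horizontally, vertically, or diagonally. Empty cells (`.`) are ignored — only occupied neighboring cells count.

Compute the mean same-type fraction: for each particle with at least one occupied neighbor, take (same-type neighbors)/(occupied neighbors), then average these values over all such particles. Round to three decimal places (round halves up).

(1,1)Q 1/3
(1,2)P 2/5
(1,3)P 3/5
(1,4)Q 2/5
(1,5)Q 1/3
(2,1)Q 3/5
(2,2)P 3/8
(2,3)Q 3/8
(2,4)P 3/8
(2,5)P 1/5
(3,1)Q 3/5
(3,2)Q 5/8
(3,3)P 4/8
(3,4)Q 4/8
(3,5)Q 2/5
(4,1)Q 4/5
(4,2)P 1/8
(4,3)Q 5/8
(4,4)P 1/8
(4,5)Q 4/5
(5,1)Q 4/5
(5,2)Q 6/8
(5,3)Q 5/8
(5,4)Q 5/7
(5,5)Q 3/4
(6,1)Q 3/3
(6,2)Q 4/5
(6,3)P 0/5
(6,4)Q 3/4
Sum over 29 particles: 1/3 + 2/5 + 3/5 + 2/5 + 1/3 + 3/5 + 3/8 + 3/8 + 3/8 + 1/5 + 3/5 + 5/8 + 4/8 + 4/8 + 2/5 + 4/5 + 1/8 + 5/8 + 1/8 + 4/5 + 4/5 + 6/8 + 5/8 + 5/7 + 3/4 + 3/3 + 4/5 + 0/5 + 3/4 = 3209/210; mean = 3209/210 ÷ 29 = 3209/6090 = 0.526929… → 0.527.

0.527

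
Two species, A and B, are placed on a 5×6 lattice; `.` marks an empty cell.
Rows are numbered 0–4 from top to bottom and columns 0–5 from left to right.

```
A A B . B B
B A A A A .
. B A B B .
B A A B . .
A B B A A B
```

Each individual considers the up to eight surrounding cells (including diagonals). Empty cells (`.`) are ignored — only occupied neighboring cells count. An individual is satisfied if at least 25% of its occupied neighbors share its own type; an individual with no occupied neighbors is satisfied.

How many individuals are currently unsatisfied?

Row 0: (0,0)A 2/3 satisfied · (0,1)A 3/5 satisfied · (0,2)B 0/4 not · (0,4)B 1/3 satisfied · (0,5)B 1/2 satisfied
Row 1: (1,0)B 1/4 satisfied · (1,1)A 4/7 satisfied · (1,2)A 4/7 satisfied · (1,3)A 3/7 satisfied · (1,4)A 1/5 not
Row 2: (2,1)B 2/7 satisfied · (2,2)A 5/8 satisfied · (2,3)B 2/7 satisfied · (2,4)B 2/4 satisfied
Row 3: (3,0)B 2/4 satisfied · (3,1)A 3/7 satisfied · (3,2)A 3/8 satisfied · (3,3)B 3/7 satisfied
Row 4: (4,0)A 1/3 satisfied · (4,1)B 2/5 satisfied · (4,2)B 2/5 satisfied · (4,3)A 2/4 satisfied · (4,4)A 1/3 satisfied · (4,5)B 0/1 not
Unsatisfied: (0,2), (1,4), (4,5) — 3 in total.

3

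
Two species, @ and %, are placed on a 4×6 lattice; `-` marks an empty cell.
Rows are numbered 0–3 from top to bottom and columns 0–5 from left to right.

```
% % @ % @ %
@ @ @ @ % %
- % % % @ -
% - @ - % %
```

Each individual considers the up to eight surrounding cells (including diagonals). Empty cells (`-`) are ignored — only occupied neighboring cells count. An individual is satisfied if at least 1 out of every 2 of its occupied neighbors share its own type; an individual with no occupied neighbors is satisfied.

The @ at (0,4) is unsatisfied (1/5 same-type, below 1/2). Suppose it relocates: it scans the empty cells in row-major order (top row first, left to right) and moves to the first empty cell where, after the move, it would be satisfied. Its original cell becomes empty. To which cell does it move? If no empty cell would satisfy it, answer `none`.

(2,0)

Vacating (0,4). Empty cells in order:
  (2,0): 2/4 same-type → satisfied — stop here.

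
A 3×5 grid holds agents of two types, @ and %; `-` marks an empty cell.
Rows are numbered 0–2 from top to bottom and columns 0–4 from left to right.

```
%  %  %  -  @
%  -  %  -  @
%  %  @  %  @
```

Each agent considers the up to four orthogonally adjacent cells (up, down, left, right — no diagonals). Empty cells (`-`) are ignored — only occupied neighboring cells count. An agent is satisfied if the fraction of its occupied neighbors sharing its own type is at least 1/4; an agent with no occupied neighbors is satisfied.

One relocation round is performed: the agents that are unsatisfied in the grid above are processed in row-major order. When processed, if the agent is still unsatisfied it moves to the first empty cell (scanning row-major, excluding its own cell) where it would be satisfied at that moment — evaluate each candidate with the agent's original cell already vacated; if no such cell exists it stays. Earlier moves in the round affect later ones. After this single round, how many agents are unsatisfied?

0

Initially unsatisfied (in order): (2,2), (2,3).
  (2,2) → (0,3).
  (2,3) → (1,1).
Resulting grid:
% % % @ @
% % % - @
% % - - @
All satisfied now.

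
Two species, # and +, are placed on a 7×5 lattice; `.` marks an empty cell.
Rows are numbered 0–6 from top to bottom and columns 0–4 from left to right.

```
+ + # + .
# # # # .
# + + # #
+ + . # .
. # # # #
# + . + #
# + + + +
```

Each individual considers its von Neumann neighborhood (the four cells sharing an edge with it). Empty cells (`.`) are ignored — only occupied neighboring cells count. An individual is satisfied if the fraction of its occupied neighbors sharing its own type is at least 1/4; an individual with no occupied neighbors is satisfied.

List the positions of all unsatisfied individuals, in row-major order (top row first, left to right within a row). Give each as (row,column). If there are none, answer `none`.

(0,3)

Row 0: (0,0)+ 1/2 ✓ · (0,1)+ 1/3 ✓ · (0,2)# 1/3 ✓ · (0,3)+ 0/2 ✗
Row 1: (1,0)# 2/3 ✓ · (1,1)# 2/4 ✓ · (1,2)# 3/4 ✓ · (1,3)# 2/3 ✓
Row 2: (2,0)# 1/3 ✓ · (2,1)+ 2/4 ✓ · (2,2)+ 1/3 ✓ · (2,3)# 3/4 ✓ · (2,4)# 1/1 ✓
Row 3: (3,0)+ 1/2 ✓ · (3,1)+ 2/3 ✓ · (3,3)# 2/2 ✓
Row 4: (4,1)# 1/3 ✓ · (4,2)# 2/2 ✓ · (4,3)# 3/4 ✓ · (4,4)# 2/2 ✓
Row 5: (5,0)# 1/2 ✓ · (5,1)+ 1/3 ✓ · (5,3)+ 1/3 ✓ · (5,4)# 1/3 ✓
Row 6: (6,0)# 1/2 ✓ · (6,1)+ 2/3 ✓ · (6,2)+ 2/2 ✓ · (6,3)+ 3/3 ✓ · (6,4)+ 1/2 ✓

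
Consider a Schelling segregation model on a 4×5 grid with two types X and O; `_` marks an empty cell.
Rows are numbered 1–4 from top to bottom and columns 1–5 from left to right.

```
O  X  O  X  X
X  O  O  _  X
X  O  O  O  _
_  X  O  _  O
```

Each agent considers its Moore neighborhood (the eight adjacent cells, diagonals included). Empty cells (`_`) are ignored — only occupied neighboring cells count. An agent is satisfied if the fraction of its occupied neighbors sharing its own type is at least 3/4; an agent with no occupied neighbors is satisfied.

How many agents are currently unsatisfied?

11

(1,1)O 1/3 not
(1,2)X 1/5 not
(1,3)O 2/4 not
(1,4)X 2/4 not
(1,5)X 2/2 satisfied
(2,1)X 2/5 not
(2,2)O 5/8 not
(2,3)O 5/7 not
(2,5)X 2/3 not
(3,1)X 2/4 not
(3,2)O 4/7 not
(3,3)O 5/6 satisfied
(3,4)O 4/5 satisfied
(4,2)X 1/4 not
(4,3)O 3/4 satisfied
(4,5)O 1/1 satisfied
Unsatisfied: (1,1), (1,2), (1,3), (1,4), (2,1), (2,2), (2,3), (2,5), (3,1), (3,2), (4,2) — 11 in total.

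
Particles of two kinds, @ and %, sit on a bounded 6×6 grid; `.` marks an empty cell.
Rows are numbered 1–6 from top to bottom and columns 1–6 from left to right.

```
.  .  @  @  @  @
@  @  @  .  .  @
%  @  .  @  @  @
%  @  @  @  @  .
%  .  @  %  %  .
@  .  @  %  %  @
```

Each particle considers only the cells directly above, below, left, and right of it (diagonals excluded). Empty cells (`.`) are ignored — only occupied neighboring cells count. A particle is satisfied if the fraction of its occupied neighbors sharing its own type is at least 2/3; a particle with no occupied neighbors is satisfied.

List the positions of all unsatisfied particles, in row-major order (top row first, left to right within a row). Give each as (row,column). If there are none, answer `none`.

(2,1), (3,1), (5,1), (5,4), (6,1), (6,3), (6,6)

Row 1: (1,3)@ 2/2 ok · (1,4)@ 2/2 ok · (1,5)@ 2/2 ok · (1,6)@ 2/2 ok
Row 2: (2,1)@ 1/2 unhappy · (2,2)@ 3/3 ok · (2,3)@ 2/2 ok · (2,6)@ 2/2 ok
Row 3: (3,1)% 1/3 unhappy · (3,2)@ 2/3 ok · (3,4)@ 2/2 ok · (3,5)@ 3/3 ok · (3,6)@ 2/2 ok
Row 4: (4,1)% 2/3 ok · (4,2)@ 2/3 ok · (4,3)@ 3/3 ok · (4,4)@ 3/4 ok · (4,5)@ 2/3 ok
Row 5: (5,1)% 1/2 unhappy · (5,3)@ 2/3 ok · (5,4)% 2/4 unhappy · (5,5)% 2/3 ok
Row 6: (6,1)@ 0/1 unhappy · (6,3)@ 1/2 unhappy · (6,4)% 2/3 ok · (6,5)% 2/3 ok · (6,6)@ 0/1 unhappy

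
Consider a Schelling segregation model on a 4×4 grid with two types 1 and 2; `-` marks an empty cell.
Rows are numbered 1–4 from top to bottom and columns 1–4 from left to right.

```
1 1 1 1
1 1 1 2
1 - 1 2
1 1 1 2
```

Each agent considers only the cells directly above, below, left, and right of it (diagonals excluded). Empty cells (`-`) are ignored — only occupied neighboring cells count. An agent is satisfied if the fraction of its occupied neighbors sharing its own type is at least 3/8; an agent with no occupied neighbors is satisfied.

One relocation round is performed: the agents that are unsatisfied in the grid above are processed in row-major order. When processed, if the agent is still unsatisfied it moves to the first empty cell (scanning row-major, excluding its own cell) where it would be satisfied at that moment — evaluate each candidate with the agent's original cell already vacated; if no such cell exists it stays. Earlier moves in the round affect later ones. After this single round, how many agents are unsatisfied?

Initially unsatisfied (in order): (2,4).
  (2,4): no empty cell satisfies it; stays.
Resulting grid:
1 1 1 1
1 1 1 2
1 - 1 2
1 1 1 2
Unsatisfied now: (2,4).

1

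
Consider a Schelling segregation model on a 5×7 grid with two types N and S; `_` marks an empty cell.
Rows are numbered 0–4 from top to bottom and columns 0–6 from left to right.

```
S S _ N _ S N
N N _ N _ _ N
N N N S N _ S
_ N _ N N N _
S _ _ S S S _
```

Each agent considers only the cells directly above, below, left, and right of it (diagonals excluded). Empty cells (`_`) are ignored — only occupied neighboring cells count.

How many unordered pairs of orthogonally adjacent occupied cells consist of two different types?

11

Scan each occupied cell's neighbors to the right and below so each pair is counted once.
Row 0: S(0,0)–S(0,1)= S(0,0)–N(1,0)≠ S(0,1)–N(1,1)≠ N(0,3)–N(1,3)= S(0,5)–N(0,6)≠ N(0,6)–N(1,6)=  → 3/6 unlike.
Row 1: N(1,0)–N(1,1)= N(1,0)–N(2,0)= N(1,1)–N(2,1)= N(1,3)–S(2,3)≠ N(1,6)–S(2,6)≠  → 2/5 unlike.
Row 2: N(2,0)–N(2,1)= N(2,1)–N(2,2)= N(2,1)–N(3,1)= N(2,2)–S(2,3)≠ S(2,3)–N(2,4)≠ S(2,3)–N(3,3)≠ N(2,4)–N(3,4)=  → 3/7 unlike.
Row 3: N(3,3)–N(3,4)= N(3,3)–S(4,3)≠ N(3,4)–N(3,5)= N(3,4)–S(4,4)≠ N(3,5)–S(4,5)≠  → 3/5 unlike.
Row 4: S(4,3)–S(4,4)= S(4,4)–S(4,5)=  → 0/2 unlike.
Total adjacent occupied pairs: 25; unlike-type pairs: 11.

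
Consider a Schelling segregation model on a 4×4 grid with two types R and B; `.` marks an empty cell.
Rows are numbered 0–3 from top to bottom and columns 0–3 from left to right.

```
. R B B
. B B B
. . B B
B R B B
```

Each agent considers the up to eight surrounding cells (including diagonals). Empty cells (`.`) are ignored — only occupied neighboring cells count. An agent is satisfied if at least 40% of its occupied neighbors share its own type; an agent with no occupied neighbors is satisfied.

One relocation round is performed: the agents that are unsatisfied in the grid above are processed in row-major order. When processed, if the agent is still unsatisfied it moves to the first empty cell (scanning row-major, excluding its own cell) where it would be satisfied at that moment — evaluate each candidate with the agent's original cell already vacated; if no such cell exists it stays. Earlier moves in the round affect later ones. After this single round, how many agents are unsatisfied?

1

Initially unsatisfied (in order): (0,1), (3,0), (3,1).
  (0,1): no empty cell satisfies it; stays.
  (3,0) → (0,0).
  (3,1) → (3,0).
Resulting grid:
B R B B
. B B B
. . B B
R . B B
Unsatisfied now: (0,1).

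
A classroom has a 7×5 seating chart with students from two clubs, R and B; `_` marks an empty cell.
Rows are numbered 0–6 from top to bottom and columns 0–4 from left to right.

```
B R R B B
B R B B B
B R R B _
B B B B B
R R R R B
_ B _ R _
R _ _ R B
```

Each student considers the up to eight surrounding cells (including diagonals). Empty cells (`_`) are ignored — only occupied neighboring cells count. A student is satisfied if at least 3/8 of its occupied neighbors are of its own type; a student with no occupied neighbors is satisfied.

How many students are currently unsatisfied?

(0,0)B 1/3 ✗
(0,1)R 2/5 ✓
(0,2)R 2/5 ✓
(0,3)B 4/5 ✓
(0,4)B 3/3 ✓
(1,0)B 2/5 ✓
(1,1)R 4/8 ✓
(1,2)B 3/8 ✓
(1,3)B 5/7 ✓
(1,4)B 4/4 ✓
(2,0)B 3/5 ✓
(2,1)R 2/8 ✗
(2,2)R 2/8 ✗
(2,3)B 6/7 ✓
(3,0)B 2/5 ✓
(3,1)B 3/8 ✓
(3,2)B 3/8 ✓
(3,3)B 4/7 ✓
(3,4)B 3/4 ✓
(4,0)R 1/4 ✗
(4,1)R 2/6 ✗
(4,2)R 3/7 ✓
(4,3)R 2/6 ✗
(4,4)B 2/4 ✓
(5,1)B 0/4 ✗
(5,3)R 3/5 ✓
(6,0)R 0/1 ✗
(6,3)R 1/2 ✓
(6,4)B 0/2 ✗
Unsatisfied: (0,0), (2,1), (2,2), (4,0), (4,1), (4,3), (5,1), (6,0), (6,4) — 9 in total.

9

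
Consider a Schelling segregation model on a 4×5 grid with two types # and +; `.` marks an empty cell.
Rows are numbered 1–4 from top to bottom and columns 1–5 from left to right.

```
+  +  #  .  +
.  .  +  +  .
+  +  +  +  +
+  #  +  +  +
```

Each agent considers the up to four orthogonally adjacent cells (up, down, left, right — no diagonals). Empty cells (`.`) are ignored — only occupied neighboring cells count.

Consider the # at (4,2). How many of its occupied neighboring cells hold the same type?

Occupied neighbors of (4,2): (3,2)=+, (4,1)=+, (4,3)=+.
Same type (#): 0 of 3.

0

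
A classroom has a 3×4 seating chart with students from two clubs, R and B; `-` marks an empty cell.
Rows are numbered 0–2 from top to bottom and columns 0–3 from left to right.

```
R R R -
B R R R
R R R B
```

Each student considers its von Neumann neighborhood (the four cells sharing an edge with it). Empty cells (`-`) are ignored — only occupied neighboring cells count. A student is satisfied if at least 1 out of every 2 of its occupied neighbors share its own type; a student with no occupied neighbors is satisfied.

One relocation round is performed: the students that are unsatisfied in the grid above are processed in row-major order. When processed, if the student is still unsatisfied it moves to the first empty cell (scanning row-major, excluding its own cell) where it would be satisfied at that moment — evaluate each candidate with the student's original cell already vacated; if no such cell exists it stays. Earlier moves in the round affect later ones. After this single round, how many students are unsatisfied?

2

Initially unsatisfied (in order): (1,0), (2,3).
  (1,0): no empty cell satisfies it; stays.
  (2,3): no empty cell satisfies it; stays.
Resulting grid:
R R R -
B R R R
R R R B
Unsatisfied now: (1,0), (2,3).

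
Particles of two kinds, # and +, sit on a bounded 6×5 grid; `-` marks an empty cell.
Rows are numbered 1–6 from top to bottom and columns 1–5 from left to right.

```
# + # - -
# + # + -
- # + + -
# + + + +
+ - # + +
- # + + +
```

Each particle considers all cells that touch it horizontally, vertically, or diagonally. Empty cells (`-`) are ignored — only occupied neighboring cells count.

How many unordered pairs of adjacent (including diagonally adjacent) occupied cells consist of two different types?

26

Scan each occupied cell's neighbors to the right and below (and the two forward diagonals) so each pair is counted once.
From row 1: 7 unlike of 10 pairs (running 7/10).
From row 2: 6 unlike of 11 pairs (running 13/21).
From row 3: 3 unlike of 11 pairs (running 16/32).
From row 4: 5 unlike of 14 pairs (running 21/46).
From row 5: 4 unlike of 11 pairs (running 25/57).
From row 6: 1 unlike of 3 pairs (running 26/60).
Total adjacent occupied pairs: 60; unlike-type pairs: 26.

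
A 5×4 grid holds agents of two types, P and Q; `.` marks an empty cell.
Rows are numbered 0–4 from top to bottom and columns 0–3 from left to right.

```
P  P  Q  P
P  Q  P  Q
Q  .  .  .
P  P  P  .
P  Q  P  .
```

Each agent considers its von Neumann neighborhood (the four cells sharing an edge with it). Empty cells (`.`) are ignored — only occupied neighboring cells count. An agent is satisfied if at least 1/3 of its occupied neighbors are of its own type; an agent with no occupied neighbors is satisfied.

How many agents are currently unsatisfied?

(0,0)P 2/2 ok
(0,1)P 1/3 ok
(0,2)Q 0/3 unhappy
(0,3)P 0/2 unhappy
(1,0)P 1/3 ok
(1,1)Q 0/3 unhappy
(1,2)P 0/3 unhappy
(1,3)Q 0/2 unhappy
(2,0)Q 0/2 unhappy
(3,0)P 2/3 ok
(3,1)P 2/3 ok
(3,2)P 2/2 ok
(4,0)P 1/2 ok
(4,1)Q 0/3 unhappy
(4,2)P 1/2 ok
Unsatisfied: (0,2), (0,3), (1,1), (1,2), (1,3), (2,0), (4,1) — 7 in total.

7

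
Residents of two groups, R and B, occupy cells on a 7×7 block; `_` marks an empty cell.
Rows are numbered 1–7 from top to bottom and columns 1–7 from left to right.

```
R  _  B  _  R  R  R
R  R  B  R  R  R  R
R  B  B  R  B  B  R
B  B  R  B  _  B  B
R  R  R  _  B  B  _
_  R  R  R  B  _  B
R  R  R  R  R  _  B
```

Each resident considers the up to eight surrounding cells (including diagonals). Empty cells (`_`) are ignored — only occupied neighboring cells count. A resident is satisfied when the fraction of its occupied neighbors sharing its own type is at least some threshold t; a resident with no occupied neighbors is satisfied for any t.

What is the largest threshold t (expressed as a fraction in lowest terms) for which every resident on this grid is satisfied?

(1,1)R 2/2
(1,3)B 1/3
(1,5)R 4/4
(1,6)R 5/5
(1,7)R 3/3
(2,1)R 3/4
(2,2)R 3/7
(2,3)B 3/6
(2,4)R 3/7
(2,5)R 5/7
(2,6)R 6/8
(2,7)R 4/5
(3,1)R 2/5
(3,2)B 4/8
(3,3)B 4/8
(3,4)R 3/7
(3,5)B 3/7
(3,6)B 3/7
(3,7)R 2/5
(4,1)B 2/5
(4,2)B 3/8
(4,3)R 3/7
(4,4)B 3/6
(4,6)B 5/6
(4,7)B 3/4
(5,1)R 2/4
(5,2)R 5/7
(5,3)R 5/7
(5,5)B 4/5
(5,6)B 5/5
(6,2)R 7/7
(6,3)R 7/7
(6,4)R 5/7
(6,5)B 2/5
(6,7)B 2/2
(7,1)R 2/2
(7,2)R 4/4
(7,3)R 5/5
(7,4)R 4/5
(7,5)R 2/3
(7,7)B 1/1
The smallest same-type fraction is 1/3 at (1,3), which reduces to 1/3. Any threshold above that leaves this resident unsatisfied.

1/3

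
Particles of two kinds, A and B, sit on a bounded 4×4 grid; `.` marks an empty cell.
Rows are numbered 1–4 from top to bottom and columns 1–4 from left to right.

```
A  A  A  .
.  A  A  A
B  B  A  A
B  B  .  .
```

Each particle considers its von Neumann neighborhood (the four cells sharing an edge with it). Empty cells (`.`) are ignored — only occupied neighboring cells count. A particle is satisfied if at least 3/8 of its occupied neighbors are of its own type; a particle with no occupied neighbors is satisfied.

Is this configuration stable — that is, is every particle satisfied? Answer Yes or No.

(1,1)A 1/1 ok
(1,2)A 3/3 ok
(1,3)A 2/2 ok
(2,2)A 2/3 ok
(2,3)A 4/4 ok
(2,4)A 2/2 ok
(3,1)B 2/2 ok
(3,2)B 2/4 ok
(3,3)A 2/3 ok
(3,4)A 2/2 ok
(4,1)B 2/2 ok
(4,2)B 2/2 ok
All meet the threshold, so the configuration is stable.

Yes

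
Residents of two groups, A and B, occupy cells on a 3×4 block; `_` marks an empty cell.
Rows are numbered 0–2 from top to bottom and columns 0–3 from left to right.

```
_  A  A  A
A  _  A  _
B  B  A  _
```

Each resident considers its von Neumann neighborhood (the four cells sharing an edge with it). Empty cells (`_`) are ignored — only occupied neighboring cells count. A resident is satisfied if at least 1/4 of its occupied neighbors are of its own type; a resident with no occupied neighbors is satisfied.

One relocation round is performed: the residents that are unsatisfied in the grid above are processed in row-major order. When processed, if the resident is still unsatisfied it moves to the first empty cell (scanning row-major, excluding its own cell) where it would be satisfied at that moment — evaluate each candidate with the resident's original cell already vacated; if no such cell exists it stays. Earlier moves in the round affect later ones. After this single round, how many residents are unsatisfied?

Initially unsatisfied (in order): (1,0).
  (1,0) → (0,0).
Resulting grid:
A A A A
_ _ A _
B B A _
All satisfied now.

0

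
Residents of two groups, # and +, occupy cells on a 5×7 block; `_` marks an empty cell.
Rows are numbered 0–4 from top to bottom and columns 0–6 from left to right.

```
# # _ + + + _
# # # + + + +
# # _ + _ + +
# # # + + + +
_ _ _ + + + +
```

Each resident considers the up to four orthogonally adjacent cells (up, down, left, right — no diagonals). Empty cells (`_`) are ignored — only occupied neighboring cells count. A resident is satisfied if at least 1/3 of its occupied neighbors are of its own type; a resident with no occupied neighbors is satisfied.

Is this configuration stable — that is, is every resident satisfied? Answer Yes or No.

Row 0: (0,0)# 2/2 ok · (0,1)# 2/2 ok · (0,3)+ 2/2 ok · (0,4)+ 3/3 ok · (0,5)+ 2/2 ok
Row 1: (1,0)# 3/3 ok · (1,1)# 4/4 ok · (1,2)# 1/2 ok · (1,3)+ 3/4 ok · (1,4)+ 3/3 ok · (1,5)+ 4/4 ok · (1,6)+ 2/2 ok
Row 2: (2,0)# 3/3 ok · (2,1)# 3/3 ok · (2,3)+ 2/2 ok · (2,5)+ 3/3 ok · (2,6)+ 3/3 ok
Row 3: (3,0)# 2/2 ok · (3,1)# 3/3 ok · (3,2)# 1/2 ok · (3,3)+ 3/4 ok · (3,4)+ 3/3 ok · (3,5)+ 4/4 ok · (3,6)+ 3/3 ok
Row 4: (4,3)+ 2/2 ok · (4,4)+ 3/3 ok · (4,5)+ 3/3 ok · (4,6)+ 2/2 ok
All meet the threshold, so the configuration is stable.

Yes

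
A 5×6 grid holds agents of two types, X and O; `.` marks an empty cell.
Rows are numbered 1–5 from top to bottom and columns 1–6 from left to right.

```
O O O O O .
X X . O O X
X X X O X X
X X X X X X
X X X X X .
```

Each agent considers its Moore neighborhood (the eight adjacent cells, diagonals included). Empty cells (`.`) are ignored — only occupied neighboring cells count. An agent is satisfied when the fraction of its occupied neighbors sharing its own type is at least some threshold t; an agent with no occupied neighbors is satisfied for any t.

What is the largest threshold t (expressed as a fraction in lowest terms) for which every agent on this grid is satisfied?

2/7

(1,1)O 1/3
(1,2)O 2/4
(1,3)O 3/4
(1,4)O 4/4
(1,5)O 3/4
(2,1)X 3/5
(2,2)X 4/7
(2,4)O 5/7
(2,5)O 4/7
(2,6)X 2/4
(3,1)X 5/5
(3,2)X 7/7
(3,3)X 5/7
(3,4)O 2/7
(3,5)X 5/8
(3,6)X 4/5
(4,1)X 5/5
(4,2)X 8/8
(4,3)X 7/8
(4,4)X 7/8
(4,5)X 6/7
(4,6)X 4/4
(5,1)X 3/3
(5,2)X 5/5
(5,3)X 5/5
(5,4)X 5/5
(5,5)X 4/4
The smallest same-type fraction is 2/7 at (3,4), which reduces to 2/7. Any threshold above that leaves this agent unsatisfied.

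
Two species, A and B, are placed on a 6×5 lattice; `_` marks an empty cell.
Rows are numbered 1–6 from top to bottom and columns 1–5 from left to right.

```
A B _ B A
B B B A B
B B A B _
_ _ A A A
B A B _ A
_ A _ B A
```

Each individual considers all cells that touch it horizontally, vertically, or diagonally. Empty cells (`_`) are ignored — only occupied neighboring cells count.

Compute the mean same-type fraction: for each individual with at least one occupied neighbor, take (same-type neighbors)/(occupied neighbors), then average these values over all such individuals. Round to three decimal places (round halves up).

Row 1: (1,1)A 0/3 · (1,2)B 3/4 · (1,4)B 2/4 · (1,5)A 1/3
Row 2: (2,1)B 4/5 · (2,2)B 5/7 · (2,3)B 5/7 · (2,4)A 2/6 · (2,5)B 2/4
Row 3: (3,1)B 3/3 · (3,2)B 4/6 · (3,3)A 3/7 · (3,4)B 2/7
Row 4: (4,3)A 3/6 · (4,4)A 4/6 · (4,5)A 2/3
Row 5: (5,1)B 0/2 · (5,2)A 2/4 · (5,3)B 1/5 · (5,5)A 3/4
Row 6: (6,2)A 1/3 · (6,4)B 1/3 · (6,5)A 1/2
Sum over 23 individuals: 0/3 + 3/4 + 2/4 + 1/3 + 4/5 + 5/7 + 5/7 + 2/6 + 2/4 + 3/3 + 4/6 + 3/7 + 2/7 + 3/6 + 4/6 + 2/3 + 0/2 + 2/4 + 1/5 + 3/4 + 1/3 + 1/3 + 1/2 = 241/21; mean = 241/21 ÷ 23 = 241/483 = 0.498964… → 0.499.

0.499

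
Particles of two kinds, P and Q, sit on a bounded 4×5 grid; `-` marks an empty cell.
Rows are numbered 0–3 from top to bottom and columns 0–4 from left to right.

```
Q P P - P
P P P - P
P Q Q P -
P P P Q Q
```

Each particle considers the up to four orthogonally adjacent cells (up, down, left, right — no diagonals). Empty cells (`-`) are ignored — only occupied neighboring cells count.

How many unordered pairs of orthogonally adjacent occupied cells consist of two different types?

Scan each occupied cell's neighbors to the right and below so each pair is counted once.
Row 0: Q(0,0)–P(0,1)≠ Q(0,0)–P(1,0)≠ P(0,1)–P(0,2)= P(0,1)–P(1,1)= P(0,2)–P(1,2)= P(0,4)–P(1,4)=  → 2/6 unlike.
Row 1: P(1,0)–P(1,1)= P(1,0)–P(2,0)= P(1,1)–P(1,2)= P(1,1)–Q(2,1)≠ P(1,2)–Q(2,2)≠  → 2/5 unlike.
Row 2: P(2,0)–Q(2,1)≠ P(2,0)–P(3,0)= Q(2,1)–Q(2,2)= Q(2,1)–P(3,1)≠ Q(2,2)–P(2,3)≠ Q(2,2)–P(3,2)≠ P(2,3)–Q(3,3)≠  → 5/7 unlike.
Row 3: P(3,0)–P(3,1)= P(3,1)–P(3,2)= P(3,2)–Q(3,3)≠ Q(3,3)–Q(3,4)=  → 1/4 unlike.
Total adjacent occupied pairs: 22; unlike-type pairs: 10.

10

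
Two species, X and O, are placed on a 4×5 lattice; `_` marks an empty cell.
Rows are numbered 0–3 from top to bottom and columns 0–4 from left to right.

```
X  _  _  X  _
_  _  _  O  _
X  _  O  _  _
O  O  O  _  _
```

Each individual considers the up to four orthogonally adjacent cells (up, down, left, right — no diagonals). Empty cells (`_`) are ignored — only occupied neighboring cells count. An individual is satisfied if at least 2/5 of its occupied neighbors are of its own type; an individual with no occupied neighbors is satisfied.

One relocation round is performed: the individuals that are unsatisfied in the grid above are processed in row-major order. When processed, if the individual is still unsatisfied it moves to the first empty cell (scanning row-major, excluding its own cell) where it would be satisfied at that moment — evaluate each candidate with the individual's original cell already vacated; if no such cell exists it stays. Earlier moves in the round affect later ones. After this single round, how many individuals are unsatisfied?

Initially unsatisfied (in order): (0,3), (1,3), (2,0).
  (0,3) → (0,1).
  (1,3): now satisfied by earlier moves; stays.
  (2,0) → (0,2).
Resulting grid:
X X X _ _
_ _ _ O _
_ _ O _ _
O O O _ _
All satisfied now.

0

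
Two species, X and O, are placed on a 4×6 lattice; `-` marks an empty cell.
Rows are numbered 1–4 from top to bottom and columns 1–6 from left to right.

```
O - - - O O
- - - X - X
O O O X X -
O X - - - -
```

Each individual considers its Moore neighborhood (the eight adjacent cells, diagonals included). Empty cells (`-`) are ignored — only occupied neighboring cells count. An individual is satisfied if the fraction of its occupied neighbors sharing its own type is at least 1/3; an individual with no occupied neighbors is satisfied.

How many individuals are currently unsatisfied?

(1,1)O 0/0 ✓
(1,5)O 1/3 ✓
(1,6)O 1/2 ✓
(2,4)X 2/4 ✓
(2,6)X 1/3 ✓
(3,1)O 2/3 ✓
(3,2)O 3/4 ✓
(3,3)O 1/4 ✗
(3,4)X 2/3 ✓
(3,5)X 3/3 ✓
(4,1)O 2/3 ✓
(4,2)X 0/4 ✗
Unsatisfied: (3,3), (4,2) — 2 in total.

2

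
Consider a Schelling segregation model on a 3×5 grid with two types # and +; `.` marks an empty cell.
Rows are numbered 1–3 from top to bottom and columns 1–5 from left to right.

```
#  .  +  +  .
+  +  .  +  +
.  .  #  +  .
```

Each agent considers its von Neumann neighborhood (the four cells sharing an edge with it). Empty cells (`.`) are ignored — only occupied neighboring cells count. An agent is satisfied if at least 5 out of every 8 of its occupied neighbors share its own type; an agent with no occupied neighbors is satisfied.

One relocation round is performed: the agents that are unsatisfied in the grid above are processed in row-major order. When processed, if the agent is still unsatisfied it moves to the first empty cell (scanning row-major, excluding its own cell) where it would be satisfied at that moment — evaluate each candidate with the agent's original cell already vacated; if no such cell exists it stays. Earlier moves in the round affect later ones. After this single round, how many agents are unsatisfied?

Initially unsatisfied (in order): (1,1), (2,1), (3,3), (3,4).
  (1,1): no empty cell satisfies it; stays.
  (2,1) → (1,2).
  (3,3) → (3,1).
  (3,4): now satisfied by earlier moves; stays.
Resulting grid:
# + + + .
. + . + +
# . . + .
Unsatisfied now: (1,1).

1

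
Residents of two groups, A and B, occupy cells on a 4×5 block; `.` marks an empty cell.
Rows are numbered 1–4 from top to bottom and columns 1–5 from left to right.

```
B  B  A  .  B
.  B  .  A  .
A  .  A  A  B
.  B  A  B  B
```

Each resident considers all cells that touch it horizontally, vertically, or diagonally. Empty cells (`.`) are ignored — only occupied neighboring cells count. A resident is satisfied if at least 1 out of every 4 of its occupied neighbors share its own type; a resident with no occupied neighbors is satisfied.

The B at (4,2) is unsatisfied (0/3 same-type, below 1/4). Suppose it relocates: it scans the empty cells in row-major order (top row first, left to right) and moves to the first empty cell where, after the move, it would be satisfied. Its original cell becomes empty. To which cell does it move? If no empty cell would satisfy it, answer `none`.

Vacating (4,2). Empty cells in order:
  (1,4): 1/3 same-type → satisfied — stop here.

(1,4)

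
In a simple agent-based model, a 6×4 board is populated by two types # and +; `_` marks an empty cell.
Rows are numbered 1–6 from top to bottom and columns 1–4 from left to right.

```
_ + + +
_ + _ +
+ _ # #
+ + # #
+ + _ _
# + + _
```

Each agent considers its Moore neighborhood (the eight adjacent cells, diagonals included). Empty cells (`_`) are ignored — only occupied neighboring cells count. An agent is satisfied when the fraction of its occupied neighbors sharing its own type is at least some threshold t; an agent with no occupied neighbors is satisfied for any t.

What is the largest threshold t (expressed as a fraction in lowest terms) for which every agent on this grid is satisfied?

0/1

(1,2)+ 2/2
(1,3)+ 4/4
(1,4)+ 2/2
(2,2)+ 3/4
(2,4)+ 2/4
(3,1)+ 3/3
(3,3)# 3/6
(3,4)# 3/4
(4,1)+ 4/4
(4,2)+ 4/6
(4,3)# 3/5
(4,4)# 3/3
(5,1)+ 4/5
(5,2)+ 5/7
(6,1)# 0/3
(6,2)+ 3/4
(6,3)+ 2/2
The smallest same-type fraction is 0/3 at (6,1), which reduces to 0/1. Any threshold above that leaves this agent unsatisfied.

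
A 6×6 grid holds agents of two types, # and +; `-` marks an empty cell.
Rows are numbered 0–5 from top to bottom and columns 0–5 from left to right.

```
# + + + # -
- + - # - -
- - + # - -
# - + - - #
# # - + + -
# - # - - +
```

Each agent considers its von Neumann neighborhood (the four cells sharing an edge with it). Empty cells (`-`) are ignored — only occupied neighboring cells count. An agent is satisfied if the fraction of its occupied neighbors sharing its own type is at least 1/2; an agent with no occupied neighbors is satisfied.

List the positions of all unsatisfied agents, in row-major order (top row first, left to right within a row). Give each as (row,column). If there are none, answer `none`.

Row 0: (0,0)# 0/1 ✗ · (0,1)+ 2/3 ✓ · (0,2)+ 2/2 ✓ · (0,3)+ 1/3 ✗ · (0,4)# 0/1 ✗
Row 1: (1,1)+ 1/1 ✓ · (1,3)# 1/2 ✓
Row 2: (2,2)+ 1/2 ✓ · (2,3)# 1/2 ✓
Row 3: (3,0)# 1/1 ✓ · (3,2)+ 1/1 ✓ · (3,5)# 0/0 ✓
Row 4: (4,0)# 3/3 ✓ · (4,1)# 1/1 ✓ · (4,3)+ 1/1 ✓ · (4,4)+ 1/1 ✓
Row 5: (5,0)# 1/1 ✓ · (5,2)# 0/0 ✓ · (5,5)+ 0/0 ✓

(0,0), (0,3), (0,4)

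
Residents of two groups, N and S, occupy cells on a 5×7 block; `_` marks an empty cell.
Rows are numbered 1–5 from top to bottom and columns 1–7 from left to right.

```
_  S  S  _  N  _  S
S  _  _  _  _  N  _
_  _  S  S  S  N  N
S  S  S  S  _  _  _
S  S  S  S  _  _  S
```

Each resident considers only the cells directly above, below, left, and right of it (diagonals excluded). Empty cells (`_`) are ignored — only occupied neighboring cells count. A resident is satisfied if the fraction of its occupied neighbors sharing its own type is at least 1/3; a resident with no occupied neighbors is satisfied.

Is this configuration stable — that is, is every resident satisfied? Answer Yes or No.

(1,2)S 1/1 ✓
(1,3)S 1/1 ✓
(1,5)N 0/0 ✓
(1,7)S 0/0 ✓
(2,1)S 0/0 ✓
(2,6)N 1/1 ✓
(3,3)S 2/2 ✓
(3,4)S 3/3 ✓
(3,5)S 1/2 ✓
(3,6)N 2/3 ✓
(3,7)N 1/1 ✓
(4,1)S 2/2 ✓
(4,2)S 3/3 ✓
(4,3)S 4/4 ✓
(4,4)S 3/3 ✓
(5,1)S 2/2 ✓
(5,2)S 3/3 ✓
(5,3)S 3/3 ✓
(5,4)S 2/2 ✓
(5,7)S 0/0 ✓
All meet the threshold, so the configuration is stable.

Yes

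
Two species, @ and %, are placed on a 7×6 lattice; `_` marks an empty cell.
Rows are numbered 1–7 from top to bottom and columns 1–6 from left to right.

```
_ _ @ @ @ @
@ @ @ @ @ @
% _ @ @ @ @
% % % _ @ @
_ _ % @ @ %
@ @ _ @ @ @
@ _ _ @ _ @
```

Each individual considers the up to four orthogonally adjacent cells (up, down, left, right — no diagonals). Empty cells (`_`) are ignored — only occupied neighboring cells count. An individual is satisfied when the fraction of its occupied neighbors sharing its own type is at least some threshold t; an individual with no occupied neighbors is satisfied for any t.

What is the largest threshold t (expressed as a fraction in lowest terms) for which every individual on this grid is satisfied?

0/1

(1,3)@ 2/2
(1,4)@ 3/3
(1,5)@ 3/3
(1,6)@ 2/2
(2,1)@ 1/2
(2,2)@ 2/2
(2,3)@ 4/4
(2,4)@ 4/4
(2,5)@ 4/4
(2,6)@ 3/3
(3,1)% 1/2
(3,3)@ 2/3
(3,4)@ 3/3
(3,5)@ 4/4
(3,6)@ 3/3
(4,1)% 2/2
(4,2)% 2/2
(4,3)% 2/3
(4,5)@ 3/3
(4,6)@ 2/3
(5,3)% 1/2
(5,4)@ 2/3
(5,5)@ 3/4
(5,6)% 0/3
(6,1)@ 2/2
(6,2)@ 1/1
(6,4)@ 3/3
(6,5)@ 3/3
(6,6)@ 2/3
(7,1)@ 1/1
(7,4)@ 1/1
(7,6)@ 1/1
The smallest same-type fraction is 0/3 at (5,6), which reduces to 0/1. Any threshold above that leaves this individual unsatisfied.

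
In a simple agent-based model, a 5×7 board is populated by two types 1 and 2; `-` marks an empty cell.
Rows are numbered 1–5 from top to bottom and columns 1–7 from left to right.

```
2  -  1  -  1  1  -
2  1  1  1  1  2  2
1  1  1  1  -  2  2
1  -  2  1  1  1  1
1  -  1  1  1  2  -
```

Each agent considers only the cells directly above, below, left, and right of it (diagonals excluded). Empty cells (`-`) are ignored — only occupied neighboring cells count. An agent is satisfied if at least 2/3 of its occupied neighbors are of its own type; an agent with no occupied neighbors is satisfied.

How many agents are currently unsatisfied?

Row 1: (1,1)2 1/1 satisfied · (1,3)1 1/1 satisfied · (1,5)1 2/2 satisfied · (1,6)1 1/2 not
Row 2: (2,1)2 1/3 not · (2,2)1 2/3 satisfied · (2,3)1 4/4 satisfied · (2,4)1 3/3 satisfied · (2,5)1 2/3 satisfied · (2,6)2 2/4 not · (2,7)2 2/2 satisfied
Row 3: (3,1)1 2/3 satisfied · (3,2)1 3/3 satisfied · (3,3)1 3/4 satisfied · (3,4)1 3/3 satisfied · (3,6)2 2/3 satisfied · (3,7)2 2/3 satisfied
Row 4: (4,1)1 2/2 satisfied · (4,3)2 0/3 not · (4,4)1 3/4 satisfied · (4,5)1 3/3 satisfied · (4,6)1 2/4 not · (4,7)1 1/2 not
Row 5: (5,1)1 1/1 satisfied · (5,3)1 1/2 not · (5,4)1 3/3 satisfied · (5,5)1 2/3 satisfied · (5,6)2 0/2 not
Unsatisfied: (1,6), (2,1), (2,6), (4,3), (4,6), (4,7), (5,3), (5,6) — 8 in total.

8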